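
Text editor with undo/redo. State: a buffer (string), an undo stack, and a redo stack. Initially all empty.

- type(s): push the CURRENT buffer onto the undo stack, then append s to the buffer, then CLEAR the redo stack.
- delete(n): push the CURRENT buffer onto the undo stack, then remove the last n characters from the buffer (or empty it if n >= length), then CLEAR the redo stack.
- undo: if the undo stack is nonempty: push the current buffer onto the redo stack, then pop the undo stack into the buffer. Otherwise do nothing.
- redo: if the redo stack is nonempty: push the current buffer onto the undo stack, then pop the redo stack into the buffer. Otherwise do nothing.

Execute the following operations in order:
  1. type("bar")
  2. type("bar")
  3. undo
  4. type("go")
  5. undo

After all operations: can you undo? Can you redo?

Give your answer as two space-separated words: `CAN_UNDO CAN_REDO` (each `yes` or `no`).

After op 1 (type): buf='bar' undo_depth=1 redo_depth=0
After op 2 (type): buf='barbar' undo_depth=2 redo_depth=0
After op 3 (undo): buf='bar' undo_depth=1 redo_depth=1
After op 4 (type): buf='bargo' undo_depth=2 redo_depth=0
After op 5 (undo): buf='bar' undo_depth=1 redo_depth=1

Answer: yes yes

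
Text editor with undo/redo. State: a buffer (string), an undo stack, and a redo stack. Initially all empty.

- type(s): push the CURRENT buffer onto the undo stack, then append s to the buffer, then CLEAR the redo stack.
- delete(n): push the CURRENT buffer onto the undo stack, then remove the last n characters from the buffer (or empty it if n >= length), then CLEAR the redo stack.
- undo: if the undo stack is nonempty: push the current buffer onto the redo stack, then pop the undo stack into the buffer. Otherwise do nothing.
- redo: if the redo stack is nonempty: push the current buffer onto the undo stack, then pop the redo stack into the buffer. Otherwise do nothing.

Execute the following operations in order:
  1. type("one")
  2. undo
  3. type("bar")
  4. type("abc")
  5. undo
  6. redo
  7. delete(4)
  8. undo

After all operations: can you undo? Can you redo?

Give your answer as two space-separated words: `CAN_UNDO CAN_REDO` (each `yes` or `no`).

Answer: yes yes

Derivation:
After op 1 (type): buf='one' undo_depth=1 redo_depth=0
After op 2 (undo): buf='(empty)' undo_depth=0 redo_depth=1
After op 3 (type): buf='bar' undo_depth=1 redo_depth=0
After op 4 (type): buf='barabc' undo_depth=2 redo_depth=0
After op 5 (undo): buf='bar' undo_depth=1 redo_depth=1
After op 6 (redo): buf='barabc' undo_depth=2 redo_depth=0
After op 7 (delete): buf='ba' undo_depth=3 redo_depth=0
After op 8 (undo): buf='barabc' undo_depth=2 redo_depth=1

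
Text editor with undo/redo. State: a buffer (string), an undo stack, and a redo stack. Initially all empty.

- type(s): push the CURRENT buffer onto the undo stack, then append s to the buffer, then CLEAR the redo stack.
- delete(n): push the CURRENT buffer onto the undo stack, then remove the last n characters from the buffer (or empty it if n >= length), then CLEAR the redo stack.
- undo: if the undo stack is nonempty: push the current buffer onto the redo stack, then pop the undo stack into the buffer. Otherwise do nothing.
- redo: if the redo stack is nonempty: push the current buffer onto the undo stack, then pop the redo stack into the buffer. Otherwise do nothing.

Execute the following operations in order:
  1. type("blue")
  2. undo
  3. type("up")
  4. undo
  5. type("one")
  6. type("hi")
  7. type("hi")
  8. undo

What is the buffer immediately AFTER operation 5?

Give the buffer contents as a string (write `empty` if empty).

After op 1 (type): buf='blue' undo_depth=1 redo_depth=0
After op 2 (undo): buf='(empty)' undo_depth=0 redo_depth=1
After op 3 (type): buf='up' undo_depth=1 redo_depth=0
After op 4 (undo): buf='(empty)' undo_depth=0 redo_depth=1
After op 5 (type): buf='one' undo_depth=1 redo_depth=0

Answer: one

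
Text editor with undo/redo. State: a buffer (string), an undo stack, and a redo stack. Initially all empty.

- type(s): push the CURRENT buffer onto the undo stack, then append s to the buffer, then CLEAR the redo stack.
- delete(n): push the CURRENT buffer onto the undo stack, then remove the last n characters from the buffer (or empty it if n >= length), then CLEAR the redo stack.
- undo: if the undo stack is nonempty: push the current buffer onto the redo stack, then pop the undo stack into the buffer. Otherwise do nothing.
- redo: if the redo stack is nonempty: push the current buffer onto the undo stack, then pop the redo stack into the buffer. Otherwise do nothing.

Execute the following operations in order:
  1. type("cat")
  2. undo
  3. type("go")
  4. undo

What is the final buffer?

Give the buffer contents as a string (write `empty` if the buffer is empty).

After op 1 (type): buf='cat' undo_depth=1 redo_depth=0
After op 2 (undo): buf='(empty)' undo_depth=0 redo_depth=1
After op 3 (type): buf='go' undo_depth=1 redo_depth=0
After op 4 (undo): buf='(empty)' undo_depth=0 redo_depth=1

Answer: empty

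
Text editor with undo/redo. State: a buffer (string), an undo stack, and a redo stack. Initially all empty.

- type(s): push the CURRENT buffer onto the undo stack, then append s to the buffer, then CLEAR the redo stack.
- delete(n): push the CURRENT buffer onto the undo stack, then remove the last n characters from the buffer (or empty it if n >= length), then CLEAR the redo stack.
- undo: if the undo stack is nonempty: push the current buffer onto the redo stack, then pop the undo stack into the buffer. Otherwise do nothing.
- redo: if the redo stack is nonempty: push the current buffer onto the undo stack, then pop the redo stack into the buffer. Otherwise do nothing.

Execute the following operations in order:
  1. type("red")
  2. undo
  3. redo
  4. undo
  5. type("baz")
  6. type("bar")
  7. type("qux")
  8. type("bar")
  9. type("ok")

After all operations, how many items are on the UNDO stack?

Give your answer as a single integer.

After op 1 (type): buf='red' undo_depth=1 redo_depth=0
After op 2 (undo): buf='(empty)' undo_depth=0 redo_depth=1
After op 3 (redo): buf='red' undo_depth=1 redo_depth=0
After op 4 (undo): buf='(empty)' undo_depth=0 redo_depth=1
After op 5 (type): buf='baz' undo_depth=1 redo_depth=0
After op 6 (type): buf='bazbar' undo_depth=2 redo_depth=0
After op 7 (type): buf='bazbarqux' undo_depth=3 redo_depth=0
After op 8 (type): buf='bazbarquxbar' undo_depth=4 redo_depth=0
After op 9 (type): buf='bazbarquxbarok' undo_depth=5 redo_depth=0

Answer: 5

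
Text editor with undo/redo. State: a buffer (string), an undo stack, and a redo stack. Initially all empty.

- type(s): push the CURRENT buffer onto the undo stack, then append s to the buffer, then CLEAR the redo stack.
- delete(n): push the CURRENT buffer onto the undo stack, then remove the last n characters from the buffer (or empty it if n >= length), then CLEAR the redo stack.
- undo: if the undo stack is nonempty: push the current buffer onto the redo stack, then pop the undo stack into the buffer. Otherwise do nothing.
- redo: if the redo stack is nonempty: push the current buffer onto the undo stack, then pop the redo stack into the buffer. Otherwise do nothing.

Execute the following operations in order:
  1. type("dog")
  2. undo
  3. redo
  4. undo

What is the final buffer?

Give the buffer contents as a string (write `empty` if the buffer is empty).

After op 1 (type): buf='dog' undo_depth=1 redo_depth=0
After op 2 (undo): buf='(empty)' undo_depth=0 redo_depth=1
After op 3 (redo): buf='dog' undo_depth=1 redo_depth=0
After op 4 (undo): buf='(empty)' undo_depth=0 redo_depth=1

Answer: empty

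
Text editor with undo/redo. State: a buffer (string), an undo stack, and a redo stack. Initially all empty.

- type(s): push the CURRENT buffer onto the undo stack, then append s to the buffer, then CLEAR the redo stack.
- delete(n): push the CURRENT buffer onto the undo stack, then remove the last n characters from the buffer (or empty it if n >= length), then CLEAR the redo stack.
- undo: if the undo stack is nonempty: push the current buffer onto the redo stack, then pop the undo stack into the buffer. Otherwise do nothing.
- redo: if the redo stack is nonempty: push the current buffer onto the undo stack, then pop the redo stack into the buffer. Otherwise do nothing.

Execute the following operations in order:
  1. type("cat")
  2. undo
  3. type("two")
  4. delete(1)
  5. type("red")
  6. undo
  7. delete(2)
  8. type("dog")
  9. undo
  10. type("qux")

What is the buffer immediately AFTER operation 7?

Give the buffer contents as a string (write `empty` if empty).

Answer: empty

Derivation:
After op 1 (type): buf='cat' undo_depth=1 redo_depth=0
After op 2 (undo): buf='(empty)' undo_depth=0 redo_depth=1
After op 3 (type): buf='two' undo_depth=1 redo_depth=0
After op 4 (delete): buf='tw' undo_depth=2 redo_depth=0
After op 5 (type): buf='twred' undo_depth=3 redo_depth=0
After op 6 (undo): buf='tw' undo_depth=2 redo_depth=1
After op 7 (delete): buf='(empty)' undo_depth=3 redo_depth=0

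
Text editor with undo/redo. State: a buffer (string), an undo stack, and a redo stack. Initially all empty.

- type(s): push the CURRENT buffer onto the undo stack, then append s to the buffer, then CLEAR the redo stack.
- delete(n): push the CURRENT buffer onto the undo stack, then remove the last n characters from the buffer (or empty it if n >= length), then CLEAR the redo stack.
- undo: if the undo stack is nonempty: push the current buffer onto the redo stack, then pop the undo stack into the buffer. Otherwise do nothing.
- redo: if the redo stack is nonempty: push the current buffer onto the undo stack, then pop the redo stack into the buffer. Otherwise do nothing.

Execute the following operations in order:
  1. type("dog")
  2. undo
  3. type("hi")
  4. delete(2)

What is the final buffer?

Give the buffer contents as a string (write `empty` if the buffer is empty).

Answer: empty

Derivation:
After op 1 (type): buf='dog' undo_depth=1 redo_depth=0
After op 2 (undo): buf='(empty)' undo_depth=0 redo_depth=1
After op 3 (type): buf='hi' undo_depth=1 redo_depth=0
After op 4 (delete): buf='(empty)' undo_depth=2 redo_depth=0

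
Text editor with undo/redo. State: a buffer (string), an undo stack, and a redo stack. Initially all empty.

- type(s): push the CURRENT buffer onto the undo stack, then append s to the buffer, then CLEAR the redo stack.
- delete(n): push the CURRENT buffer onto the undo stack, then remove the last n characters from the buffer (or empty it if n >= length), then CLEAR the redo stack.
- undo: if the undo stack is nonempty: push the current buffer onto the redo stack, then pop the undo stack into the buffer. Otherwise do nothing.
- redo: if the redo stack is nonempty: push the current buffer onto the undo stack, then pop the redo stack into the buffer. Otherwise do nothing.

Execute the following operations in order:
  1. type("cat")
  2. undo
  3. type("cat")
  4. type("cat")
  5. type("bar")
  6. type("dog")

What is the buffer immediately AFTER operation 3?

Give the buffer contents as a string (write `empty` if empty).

After op 1 (type): buf='cat' undo_depth=1 redo_depth=0
After op 2 (undo): buf='(empty)' undo_depth=0 redo_depth=1
After op 3 (type): buf='cat' undo_depth=1 redo_depth=0

Answer: cat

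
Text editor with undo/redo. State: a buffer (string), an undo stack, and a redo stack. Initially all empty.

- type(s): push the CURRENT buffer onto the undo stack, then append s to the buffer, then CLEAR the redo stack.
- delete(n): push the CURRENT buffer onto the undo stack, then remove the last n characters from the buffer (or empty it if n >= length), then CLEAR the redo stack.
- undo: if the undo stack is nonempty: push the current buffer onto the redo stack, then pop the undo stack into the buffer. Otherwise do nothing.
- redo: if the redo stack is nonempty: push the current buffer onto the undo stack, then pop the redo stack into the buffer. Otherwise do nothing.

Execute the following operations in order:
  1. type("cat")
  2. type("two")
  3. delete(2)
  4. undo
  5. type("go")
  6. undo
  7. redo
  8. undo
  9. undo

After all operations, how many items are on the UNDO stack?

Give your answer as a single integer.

After op 1 (type): buf='cat' undo_depth=1 redo_depth=0
After op 2 (type): buf='cattwo' undo_depth=2 redo_depth=0
After op 3 (delete): buf='catt' undo_depth=3 redo_depth=0
After op 4 (undo): buf='cattwo' undo_depth=2 redo_depth=1
After op 5 (type): buf='cattwogo' undo_depth=3 redo_depth=0
After op 6 (undo): buf='cattwo' undo_depth=2 redo_depth=1
After op 7 (redo): buf='cattwogo' undo_depth=3 redo_depth=0
After op 8 (undo): buf='cattwo' undo_depth=2 redo_depth=1
After op 9 (undo): buf='cat' undo_depth=1 redo_depth=2

Answer: 1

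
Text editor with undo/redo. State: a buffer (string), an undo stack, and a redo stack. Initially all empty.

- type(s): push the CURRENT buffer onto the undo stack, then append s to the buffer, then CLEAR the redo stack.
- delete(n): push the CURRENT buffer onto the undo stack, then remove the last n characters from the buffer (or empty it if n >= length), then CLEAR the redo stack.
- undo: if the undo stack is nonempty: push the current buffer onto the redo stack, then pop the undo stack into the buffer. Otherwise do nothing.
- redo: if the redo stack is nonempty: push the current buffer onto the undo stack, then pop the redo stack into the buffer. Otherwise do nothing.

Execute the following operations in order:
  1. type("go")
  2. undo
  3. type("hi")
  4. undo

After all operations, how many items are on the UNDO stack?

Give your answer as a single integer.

After op 1 (type): buf='go' undo_depth=1 redo_depth=0
After op 2 (undo): buf='(empty)' undo_depth=0 redo_depth=1
After op 3 (type): buf='hi' undo_depth=1 redo_depth=0
After op 4 (undo): buf='(empty)' undo_depth=0 redo_depth=1

Answer: 0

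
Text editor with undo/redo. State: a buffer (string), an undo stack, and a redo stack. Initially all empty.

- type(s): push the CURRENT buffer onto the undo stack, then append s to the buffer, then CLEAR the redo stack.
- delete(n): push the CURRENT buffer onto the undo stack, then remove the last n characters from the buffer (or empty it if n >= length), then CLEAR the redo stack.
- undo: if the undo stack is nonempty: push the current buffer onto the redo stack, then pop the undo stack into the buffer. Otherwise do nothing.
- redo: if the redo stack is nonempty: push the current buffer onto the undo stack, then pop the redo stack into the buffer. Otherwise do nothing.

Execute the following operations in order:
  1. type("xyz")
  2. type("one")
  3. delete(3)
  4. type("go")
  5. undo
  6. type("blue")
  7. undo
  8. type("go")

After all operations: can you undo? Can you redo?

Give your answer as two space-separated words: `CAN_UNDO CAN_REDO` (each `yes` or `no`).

Answer: yes no

Derivation:
After op 1 (type): buf='xyz' undo_depth=1 redo_depth=0
After op 2 (type): buf='xyzone' undo_depth=2 redo_depth=0
After op 3 (delete): buf='xyz' undo_depth=3 redo_depth=0
After op 4 (type): buf='xyzgo' undo_depth=4 redo_depth=0
After op 5 (undo): buf='xyz' undo_depth=3 redo_depth=1
After op 6 (type): buf='xyzblue' undo_depth=4 redo_depth=0
After op 7 (undo): buf='xyz' undo_depth=3 redo_depth=1
After op 8 (type): buf='xyzgo' undo_depth=4 redo_depth=0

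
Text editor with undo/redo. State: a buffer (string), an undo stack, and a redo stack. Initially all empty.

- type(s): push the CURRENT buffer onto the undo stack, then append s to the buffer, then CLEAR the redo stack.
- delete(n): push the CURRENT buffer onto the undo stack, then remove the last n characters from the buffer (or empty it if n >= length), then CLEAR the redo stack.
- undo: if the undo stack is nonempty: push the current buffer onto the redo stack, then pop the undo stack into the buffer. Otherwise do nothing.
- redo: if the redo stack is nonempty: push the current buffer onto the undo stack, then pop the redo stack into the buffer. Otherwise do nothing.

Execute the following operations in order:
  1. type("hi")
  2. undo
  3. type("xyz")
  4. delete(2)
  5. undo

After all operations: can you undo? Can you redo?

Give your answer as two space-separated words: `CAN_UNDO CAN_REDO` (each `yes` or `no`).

Answer: yes yes

Derivation:
After op 1 (type): buf='hi' undo_depth=1 redo_depth=0
After op 2 (undo): buf='(empty)' undo_depth=0 redo_depth=1
After op 3 (type): buf='xyz' undo_depth=1 redo_depth=0
After op 4 (delete): buf='x' undo_depth=2 redo_depth=0
After op 5 (undo): buf='xyz' undo_depth=1 redo_depth=1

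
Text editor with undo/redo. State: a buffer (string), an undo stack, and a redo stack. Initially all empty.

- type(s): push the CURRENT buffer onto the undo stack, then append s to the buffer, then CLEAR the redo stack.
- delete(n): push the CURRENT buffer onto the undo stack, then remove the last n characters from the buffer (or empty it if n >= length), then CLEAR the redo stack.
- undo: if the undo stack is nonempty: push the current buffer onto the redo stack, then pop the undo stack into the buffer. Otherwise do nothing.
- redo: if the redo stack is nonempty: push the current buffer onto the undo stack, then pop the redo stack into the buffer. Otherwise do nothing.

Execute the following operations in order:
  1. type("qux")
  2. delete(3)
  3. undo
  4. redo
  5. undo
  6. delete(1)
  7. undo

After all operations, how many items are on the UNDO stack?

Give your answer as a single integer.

Answer: 1

Derivation:
After op 1 (type): buf='qux' undo_depth=1 redo_depth=0
After op 2 (delete): buf='(empty)' undo_depth=2 redo_depth=0
After op 3 (undo): buf='qux' undo_depth=1 redo_depth=1
After op 4 (redo): buf='(empty)' undo_depth=2 redo_depth=0
After op 5 (undo): buf='qux' undo_depth=1 redo_depth=1
After op 6 (delete): buf='qu' undo_depth=2 redo_depth=0
After op 7 (undo): buf='qux' undo_depth=1 redo_depth=1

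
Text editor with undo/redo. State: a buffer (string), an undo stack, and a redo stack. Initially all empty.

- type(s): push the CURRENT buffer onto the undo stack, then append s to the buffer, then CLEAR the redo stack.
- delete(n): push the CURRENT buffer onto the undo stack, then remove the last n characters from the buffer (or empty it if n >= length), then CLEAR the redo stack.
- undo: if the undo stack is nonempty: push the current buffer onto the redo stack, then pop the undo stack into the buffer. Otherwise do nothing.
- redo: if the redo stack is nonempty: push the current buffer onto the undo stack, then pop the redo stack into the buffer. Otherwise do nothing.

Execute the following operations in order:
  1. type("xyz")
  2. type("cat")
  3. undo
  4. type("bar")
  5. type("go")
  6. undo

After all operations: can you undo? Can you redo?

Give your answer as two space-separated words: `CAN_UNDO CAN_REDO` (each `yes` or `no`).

Answer: yes yes

Derivation:
After op 1 (type): buf='xyz' undo_depth=1 redo_depth=0
After op 2 (type): buf='xyzcat' undo_depth=2 redo_depth=0
After op 3 (undo): buf='xyz' undo_depth=1 redo_depth=1
After op 4 (type): buf='xyzbar' undo_depth=2 redo_depth=0
After op 5 (type): buf='xyzbargo' undo_depth=3 redo_depth=0
After op 6 (undo): buf='xyzbar' undo_depth=2 redo_depth=1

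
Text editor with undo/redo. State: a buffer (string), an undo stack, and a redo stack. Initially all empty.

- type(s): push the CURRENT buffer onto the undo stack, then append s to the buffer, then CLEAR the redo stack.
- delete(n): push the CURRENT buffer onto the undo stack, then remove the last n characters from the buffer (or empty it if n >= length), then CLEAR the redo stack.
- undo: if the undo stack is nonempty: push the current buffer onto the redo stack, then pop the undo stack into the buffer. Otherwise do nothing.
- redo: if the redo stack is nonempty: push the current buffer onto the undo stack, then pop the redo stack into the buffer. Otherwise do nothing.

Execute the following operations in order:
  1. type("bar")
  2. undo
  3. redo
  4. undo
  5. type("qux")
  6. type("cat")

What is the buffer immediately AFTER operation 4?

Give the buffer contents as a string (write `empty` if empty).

Answer: empty

Derivation:
After op 1 (type): buf='bar' undo_depth=1 redo_depth=0
After op 2 (undo): buf='(empty)' undo_depth=0 redo_depth=1
After op 3 (redo): buf='bar' undo_depth=1 redo_depth=0
After op 4 (undo): buf='(empty)' undo_depth=0 redo_depth=1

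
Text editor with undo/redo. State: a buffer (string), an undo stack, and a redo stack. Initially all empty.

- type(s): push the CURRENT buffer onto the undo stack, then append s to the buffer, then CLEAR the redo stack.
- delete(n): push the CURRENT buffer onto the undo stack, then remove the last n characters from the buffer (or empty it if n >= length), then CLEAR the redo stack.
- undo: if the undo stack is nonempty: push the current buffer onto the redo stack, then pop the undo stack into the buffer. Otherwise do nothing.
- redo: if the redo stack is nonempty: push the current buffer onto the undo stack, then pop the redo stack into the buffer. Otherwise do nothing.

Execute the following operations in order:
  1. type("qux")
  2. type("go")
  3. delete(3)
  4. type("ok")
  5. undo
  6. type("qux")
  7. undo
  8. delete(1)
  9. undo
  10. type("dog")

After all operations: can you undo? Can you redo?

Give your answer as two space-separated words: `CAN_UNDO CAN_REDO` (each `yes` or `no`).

Answer: yes no

Derivation:
After op 1 (type): buf='qux' undo_depth=1 redo_depth=0
After op 2 (type): buf='quxgo' undo_depth=2 redo_depth=0
After op 3 (delete): buf='qu' undo_depth=3 redo_depth=0
After op 4 (type): buf='quok' undo_depth=4 redo_depth=0
After op 5 (undo): buf='qu' undo_depth=3 redo_depth=1
After op 6 (type): buf='ququx' undo_depth=4 redo_depth=0
After op 7 (undo): buf='qu' undo_depth=3 redo_depth=1
After op 8 (delete): buf='q' undo_depth=4 redo_depth=0
After op 9 (undo): buf='qu' undo_depth=3 redo_depth=1
After op 10 (type): buf='qudog' undo_depth=4 redo_depth=0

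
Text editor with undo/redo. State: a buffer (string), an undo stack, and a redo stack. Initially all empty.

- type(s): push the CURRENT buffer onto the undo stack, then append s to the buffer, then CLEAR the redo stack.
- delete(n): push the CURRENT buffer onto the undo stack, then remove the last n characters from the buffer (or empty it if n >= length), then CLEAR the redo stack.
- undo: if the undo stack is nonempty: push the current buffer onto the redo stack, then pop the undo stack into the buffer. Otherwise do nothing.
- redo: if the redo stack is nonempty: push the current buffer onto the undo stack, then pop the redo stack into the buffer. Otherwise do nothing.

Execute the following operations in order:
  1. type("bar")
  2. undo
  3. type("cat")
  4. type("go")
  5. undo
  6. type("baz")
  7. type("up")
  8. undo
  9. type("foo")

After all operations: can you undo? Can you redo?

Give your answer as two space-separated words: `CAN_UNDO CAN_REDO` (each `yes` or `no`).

Answer: yes no

Derivation:
After op 1 (type): buf='bar' undo_depth=1 redo_depth=0
After op 2 (undo): buf='(empty)' undo_depth=0 redo_depth=1
After op 3 (type): buf='cat' undo_depth=1 redo_depth=0
After op 4 (type): buf='catgo' undo_depth=2 redo_depth=0
After op 5 (undo): buf='cat' undo_depth=1 redo_depth=1
After op 6 (type): buf='catbaz' undo_depth=2 redo_depth=0
After op 7 (type): buf='catbazup' undo_depth=3 redo_depth=0
After op 8 (undo): buf='catbaz' undo_depth=2 redo_depth=1
After op 9 (type): buf='catbazfoo' undo_depth=3 redo_depth=0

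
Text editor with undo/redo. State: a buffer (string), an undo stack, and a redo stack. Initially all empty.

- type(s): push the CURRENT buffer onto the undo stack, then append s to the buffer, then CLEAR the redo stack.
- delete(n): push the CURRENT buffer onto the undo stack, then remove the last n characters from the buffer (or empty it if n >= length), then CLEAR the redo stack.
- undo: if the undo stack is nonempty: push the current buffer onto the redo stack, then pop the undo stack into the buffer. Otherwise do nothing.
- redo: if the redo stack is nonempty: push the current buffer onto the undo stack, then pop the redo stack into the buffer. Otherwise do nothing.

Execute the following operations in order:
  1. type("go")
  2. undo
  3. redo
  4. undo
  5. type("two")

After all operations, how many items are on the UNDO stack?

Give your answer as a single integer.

Answer: 1

Derivation:
After op 1 (type): buf='go' undo_depth=1 redo_depth=0
After op 2 (undo): buf='(empty)' undo_depth=0 redo_depth=1
After op 3 (redo): buf='go' undo_depth=1 redo_depth=0
After op 4 (undo): buf='(empty)' undo_depth=0 redo_depth=1
After op 5 (type): buf='two' undo_depth=1 redo_depth=0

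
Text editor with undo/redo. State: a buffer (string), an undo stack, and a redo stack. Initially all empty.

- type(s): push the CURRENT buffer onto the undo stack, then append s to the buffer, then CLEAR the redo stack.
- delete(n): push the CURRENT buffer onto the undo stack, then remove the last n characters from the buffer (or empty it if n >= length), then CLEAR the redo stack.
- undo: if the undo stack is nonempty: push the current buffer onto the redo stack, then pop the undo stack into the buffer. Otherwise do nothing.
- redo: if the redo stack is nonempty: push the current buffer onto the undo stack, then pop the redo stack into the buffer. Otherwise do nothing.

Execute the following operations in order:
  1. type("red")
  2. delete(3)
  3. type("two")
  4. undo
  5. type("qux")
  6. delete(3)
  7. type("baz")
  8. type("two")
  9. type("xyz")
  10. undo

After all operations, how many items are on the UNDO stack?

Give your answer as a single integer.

After op 1 (type): buf='red' undo_depth=1 redo_depth=0
After op 2 (delete): buf='(empty)' undo_depth=2 redo_depth=0
After op 3 (type): buf='two' undo_depth=3 redo_depth=0
After op 4 (undo): buf='(empty)' undo_depth=2 redo_depth=1
After op 5 (type): buf='qux' undo_depth=3 redo_depth=0
After op 6 (delete): buf='(empty)' undo_depth=4 redo_depth=0
After op 7 (type): buf='baz' undo_depth=5 redo_depth=0
After op 8 (type): buf='baztwo' undo_depth=6 redo_depth=0
After op 9 (type): buf='baztwoxyz' undo_depth=7 redo_depth=0
After op 10 (undo): buf='baztwo' undo_depth=6 redo_depth=1

Answer: 6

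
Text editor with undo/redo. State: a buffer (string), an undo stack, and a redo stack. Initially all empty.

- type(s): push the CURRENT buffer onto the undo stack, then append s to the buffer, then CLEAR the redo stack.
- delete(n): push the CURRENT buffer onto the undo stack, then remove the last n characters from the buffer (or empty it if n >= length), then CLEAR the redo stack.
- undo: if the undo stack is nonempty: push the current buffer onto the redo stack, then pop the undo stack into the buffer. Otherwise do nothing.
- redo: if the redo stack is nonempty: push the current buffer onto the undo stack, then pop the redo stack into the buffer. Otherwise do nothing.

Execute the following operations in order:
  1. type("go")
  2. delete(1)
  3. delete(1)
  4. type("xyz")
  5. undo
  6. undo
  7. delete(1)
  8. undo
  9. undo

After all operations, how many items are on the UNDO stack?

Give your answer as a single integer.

After op 1 (type): buf='go' undo_depth=1 redo_depth=0
After op 2 (delete): buf='g' undo_depth=2 redo_depth=0
After op 3 (delete): buf='(empty)' undo_depth=3 redo_depth=0
After op 4 (type): buf='xyz' undo_depth=4 redo_depth=0
After op 5 (undo): buf='(empty)' undo_depth=3 redo_depth=1
After op 6 (undo): buf='g' undo_depth=2 redo_depth=2
After op 7 (delete): buf='(empty)' undo_depth=3 redo_depth=0
After op 8 (undo): buf='g' undo_depth=2 redo_depth=1
After op 9 (undo): buf='go' undo_depth=1 redo_depth=2

Answer: 1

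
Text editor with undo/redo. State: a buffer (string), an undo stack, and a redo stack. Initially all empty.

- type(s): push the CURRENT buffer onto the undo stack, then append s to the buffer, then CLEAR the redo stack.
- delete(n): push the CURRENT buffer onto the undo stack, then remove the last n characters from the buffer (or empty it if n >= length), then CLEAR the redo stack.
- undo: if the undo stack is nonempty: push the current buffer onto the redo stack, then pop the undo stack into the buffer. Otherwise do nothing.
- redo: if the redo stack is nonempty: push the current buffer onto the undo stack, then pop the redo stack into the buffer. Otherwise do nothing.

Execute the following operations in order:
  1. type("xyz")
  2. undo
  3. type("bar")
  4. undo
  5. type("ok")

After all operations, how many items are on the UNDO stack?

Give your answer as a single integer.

After op 1 (type): buf='xyz' undo_depth=1 redo_depth=0
After op 2 (undo): buf='(empty)' undo_depth=0 redo_depth=1
After op 3 (type): buf='bar' undo_depth=1 redo_depth=0
After op 4 (undo): buf='(empty)' undo_depth=0 redo_depth=1
After op 5 (type): buf='ok' undo_depth=1 redo_depth=0

Answer: 1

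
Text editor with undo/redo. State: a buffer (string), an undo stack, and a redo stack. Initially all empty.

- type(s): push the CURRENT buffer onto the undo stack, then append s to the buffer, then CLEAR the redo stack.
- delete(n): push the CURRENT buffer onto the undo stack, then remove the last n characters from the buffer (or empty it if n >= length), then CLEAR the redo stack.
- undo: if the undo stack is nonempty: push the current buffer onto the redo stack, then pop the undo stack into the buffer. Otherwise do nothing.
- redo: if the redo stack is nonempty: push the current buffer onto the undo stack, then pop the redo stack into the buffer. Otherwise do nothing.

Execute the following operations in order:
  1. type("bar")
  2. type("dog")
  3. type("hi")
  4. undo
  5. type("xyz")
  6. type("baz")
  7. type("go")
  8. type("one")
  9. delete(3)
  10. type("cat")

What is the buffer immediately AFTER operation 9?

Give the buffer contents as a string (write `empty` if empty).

Answer: bardogxyzbazgo

Derivation:
After op 1 (type): buf='bar' undo_depth=1 redo_depth=0
After op 2 (type): buf='bardog' undo_depth=2 redo_depth=0
After op 3 (type): buf='bardoghi' undo_depth=3 redo_depth=0
After op 4 (undo): buf='bardog' undo_depth=2 redo_depth=1
After op 5 (type): buf='bardogxyz' undo_depth=3 redo_depth=0
After op 6 (type): buf='bardogxyzbaz' undo_depth=4 redo_depth=0
After op 7 (type): buf='bardogxyzbazgo' undo_depth=5 redo_depth=0
After op 8 (type): buf='bardogxyzbazgoone' undo_depth=6 redo_depth=0
After op 9 (delete): buf='bardogxyzbazgo' undo_depth=7 redo_depth=0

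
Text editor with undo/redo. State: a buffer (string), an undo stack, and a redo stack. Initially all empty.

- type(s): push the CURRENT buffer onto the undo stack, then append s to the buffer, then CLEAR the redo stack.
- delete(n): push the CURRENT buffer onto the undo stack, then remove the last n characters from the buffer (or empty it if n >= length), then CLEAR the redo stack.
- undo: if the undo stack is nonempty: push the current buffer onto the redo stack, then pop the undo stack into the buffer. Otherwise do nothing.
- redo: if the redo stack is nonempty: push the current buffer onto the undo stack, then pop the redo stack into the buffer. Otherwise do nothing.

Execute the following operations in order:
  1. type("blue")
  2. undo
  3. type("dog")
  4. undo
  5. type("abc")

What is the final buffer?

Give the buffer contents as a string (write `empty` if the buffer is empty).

After op 1 (type): buf='blue' undo_depth=1 redo_depth=0
After op 2 (undo): buf='(empty)' undo_depth=0 redo_depth=1
After op 3 (type): buf='dog' undo_depth=1 redo_depth=0
After op 4 (undo): buf='(empty)' undo_depth=0 redo_depth=1
After op 5 (type): buf='abc' undo_depth=1 redo_depth=0

Answer: abc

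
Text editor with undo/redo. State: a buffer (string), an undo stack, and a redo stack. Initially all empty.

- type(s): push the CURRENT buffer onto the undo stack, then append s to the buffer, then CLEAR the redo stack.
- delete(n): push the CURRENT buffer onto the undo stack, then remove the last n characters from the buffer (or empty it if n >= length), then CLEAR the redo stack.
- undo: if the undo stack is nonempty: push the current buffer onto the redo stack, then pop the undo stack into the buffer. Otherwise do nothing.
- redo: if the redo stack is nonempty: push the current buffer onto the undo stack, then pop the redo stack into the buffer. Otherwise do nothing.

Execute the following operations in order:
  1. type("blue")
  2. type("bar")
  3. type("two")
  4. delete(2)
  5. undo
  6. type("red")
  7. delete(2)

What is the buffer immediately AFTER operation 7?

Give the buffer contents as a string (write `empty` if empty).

After op 1 (type): buf='blue' undo_depth=1 redo_depth=0
After op 2 (type): buf='bluebar' undo_depth=2 redo_depth=0
After op 3 (type): buf='bluebartwo' undo_depth=3 redo_depth=0
After op 4 (delete): buf='bluebart' undo_depth=4 redo_depth=0
After op 5 (undo): buf='bluebartwo' undo_depth=3 redo_depth=1
After op 6 (type): buf='bluebartwored' undo_depth=4 redo_depth=0
After op 7 (delete): buf='bluebartwor' undo_depth=5 redo_depth=0

Answer: bluebartwor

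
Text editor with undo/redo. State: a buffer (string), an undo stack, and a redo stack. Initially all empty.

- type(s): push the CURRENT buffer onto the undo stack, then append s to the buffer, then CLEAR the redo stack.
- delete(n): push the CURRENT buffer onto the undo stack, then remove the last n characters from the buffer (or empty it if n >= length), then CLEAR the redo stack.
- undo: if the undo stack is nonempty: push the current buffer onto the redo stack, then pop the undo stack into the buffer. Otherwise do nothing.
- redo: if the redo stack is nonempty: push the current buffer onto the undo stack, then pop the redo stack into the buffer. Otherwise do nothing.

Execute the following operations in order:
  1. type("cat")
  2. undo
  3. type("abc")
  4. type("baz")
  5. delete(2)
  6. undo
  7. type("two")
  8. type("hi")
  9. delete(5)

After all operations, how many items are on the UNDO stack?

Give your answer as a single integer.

Answer: 5

Derivation:
After op 1 (type): buf='cat' undo_depth=1 redo_depth=0
After op 2 (undo): buf='(empty)' undo_depth=0 redo_depth=1
After op 3 (type): buf='abc' undo_depth=1 redo_depth=0
After op 4 (type): buf='abcbaz' undo_depth=2 redo_depth=0
After op 5 (delete): buf='abcb' undo_depth=3 redo_depth=0
After op 6 (undo): buf='abcbaz' undo_depth=2 redo_depth=1
After op 7 (type): buf='abcbaztwo' undo_depth=3 redo_depth=0
After op 8 (type): buf='abcbaztwohi' undo_depth=4 redo_depth=0
After op 9 (delete): buf='abcbaz' undo_depth=5 redo_depth=0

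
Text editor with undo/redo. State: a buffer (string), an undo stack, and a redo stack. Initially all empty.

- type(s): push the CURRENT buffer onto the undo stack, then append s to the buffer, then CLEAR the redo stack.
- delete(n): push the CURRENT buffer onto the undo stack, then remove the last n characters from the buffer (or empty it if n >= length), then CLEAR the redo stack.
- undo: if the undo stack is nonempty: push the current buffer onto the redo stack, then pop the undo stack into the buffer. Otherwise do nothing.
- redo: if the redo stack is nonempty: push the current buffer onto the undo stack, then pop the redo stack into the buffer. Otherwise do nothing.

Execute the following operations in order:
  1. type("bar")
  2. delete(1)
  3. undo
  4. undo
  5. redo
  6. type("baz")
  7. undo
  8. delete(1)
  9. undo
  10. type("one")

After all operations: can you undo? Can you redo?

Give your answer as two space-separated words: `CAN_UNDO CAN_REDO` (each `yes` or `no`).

Answer: yes no

Derivation:
After op 1 (type): buf='bar' undo_depth=1 redo_depth=0
After op 2 (delete): buf='ba' undo_depth=2 redo_depth=0
After op 3 (undo): buf='bar' undo_depth=1 redo_depth=1
After op 4 (undo): buf='(empty)' undo_depth=0 redo_depth=2
After op 5 (redo): buf='bar' undo_depth=1 redo_depth=1
After op 6 (type): buf='barbaz' undo_depth=2 redo_depth=0
After op 7 (undo): buf='bar' undo_depth=1 redo_depth=1
After op 8 (delete): buf='ba' undo_depth=2 redo_depth=0
After op 9 (undo): buf='bar' undo_depth=1 redo_depth=1
After op 10 (type): buf='barone' undo_depth=2 redo_depth=0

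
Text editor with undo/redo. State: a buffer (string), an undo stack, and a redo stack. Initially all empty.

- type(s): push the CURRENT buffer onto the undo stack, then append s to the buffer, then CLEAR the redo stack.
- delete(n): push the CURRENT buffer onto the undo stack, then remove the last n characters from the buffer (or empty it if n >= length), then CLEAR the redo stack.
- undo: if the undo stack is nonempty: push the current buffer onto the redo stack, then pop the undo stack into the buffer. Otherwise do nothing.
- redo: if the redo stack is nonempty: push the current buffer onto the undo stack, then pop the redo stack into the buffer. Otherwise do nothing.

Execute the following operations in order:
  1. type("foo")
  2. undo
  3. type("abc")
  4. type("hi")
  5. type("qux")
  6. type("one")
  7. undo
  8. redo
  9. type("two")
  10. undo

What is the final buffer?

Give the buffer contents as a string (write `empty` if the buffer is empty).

Answer: abchiquxone

Derivation:
After op 1 (type): buf='foo' undo_depth=1 redo_depth=0
After op 2 (undo): buf='(empty)' undo_depth=0 redo_depth=1
After op 3 (type): buf='abc' undo_depth=1 redo_depth=0
After op 4 (type): buf='abchi' undo_depth=2 redo_depth=0
After op 5 (type): buf='abchiqux' undo_depth=3 redo_depth=0
After op 6 (type): buf='abchiquxone' undo_depth=4 redo_depth=0
After op 7 (undo): buf='abchiqux' undo_depth=3 redo_depth=1
After op 8 (redo): buf='abchiquxone' undo_depth=4 redo_depth=0
After op 9 (type): buf='abchiquxonetwo' undo_depth=5 redo_depth=0
After op 10 (undo): buf='abchiquxone' undo_depth=4 redo_depth=1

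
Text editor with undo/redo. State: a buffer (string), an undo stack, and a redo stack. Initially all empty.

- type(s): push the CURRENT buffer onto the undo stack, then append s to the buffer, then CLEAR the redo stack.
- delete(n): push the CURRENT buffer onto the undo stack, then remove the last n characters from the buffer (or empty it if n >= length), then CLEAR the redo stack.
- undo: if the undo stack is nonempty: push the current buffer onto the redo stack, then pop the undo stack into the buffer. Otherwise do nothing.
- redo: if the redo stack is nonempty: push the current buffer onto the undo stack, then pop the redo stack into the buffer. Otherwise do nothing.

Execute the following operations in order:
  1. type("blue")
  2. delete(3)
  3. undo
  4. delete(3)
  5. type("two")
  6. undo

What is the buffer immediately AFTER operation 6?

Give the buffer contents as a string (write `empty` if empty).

After op 1 (type): buf='blue' undo_depth=1 redo_depth=0
After op 2 (delete): buf='b' undo_depth=2 redo_depth=0
After op 3 (undo): buf='blue' undo_depth=1 redo_depth=1
After op 4 (delete): buf='b' undo_depth=2 redo_depth=0
After op 5 (type): buf='btwo' undo_depth=3 redo_depth=0
After op 6 (undo): buf='b' undo_depth=2 redo_depth=1

Answer: b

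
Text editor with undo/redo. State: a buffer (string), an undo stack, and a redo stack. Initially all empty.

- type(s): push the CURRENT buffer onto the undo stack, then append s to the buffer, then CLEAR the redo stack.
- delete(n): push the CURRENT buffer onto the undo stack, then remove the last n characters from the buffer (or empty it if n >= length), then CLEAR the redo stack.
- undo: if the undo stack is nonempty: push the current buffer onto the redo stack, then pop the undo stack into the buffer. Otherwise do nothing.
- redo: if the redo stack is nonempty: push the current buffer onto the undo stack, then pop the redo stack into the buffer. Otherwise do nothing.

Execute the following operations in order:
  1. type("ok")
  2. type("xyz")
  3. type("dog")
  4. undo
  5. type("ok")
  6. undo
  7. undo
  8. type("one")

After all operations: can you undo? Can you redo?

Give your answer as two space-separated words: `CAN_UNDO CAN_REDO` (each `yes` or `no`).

After op 1 (type): buf='ok' undo_depth=1 redo_depth=0
After op 2 (type): buf='okxyz' undo_depth=2 redo_depth=0
After op 3 (type): buf='okxyzdog' undo_depth=3 redo_depth=0
After op 4 (undo): buf='okxyz' undo_depth=2 redo_depth=1
After op 5 (type): buf='okxyzok' undo_depth=3 redo_depth=0
After op 6 (undo): buf='okxyz' undo_depth=2 redo_depth=1
After op 7 (undo): buf='ok' undo_depth=1 redo_depth=2
After op 8 (type): buf='okone' undo_depth=2 redo_depth=0

Answer: yes no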